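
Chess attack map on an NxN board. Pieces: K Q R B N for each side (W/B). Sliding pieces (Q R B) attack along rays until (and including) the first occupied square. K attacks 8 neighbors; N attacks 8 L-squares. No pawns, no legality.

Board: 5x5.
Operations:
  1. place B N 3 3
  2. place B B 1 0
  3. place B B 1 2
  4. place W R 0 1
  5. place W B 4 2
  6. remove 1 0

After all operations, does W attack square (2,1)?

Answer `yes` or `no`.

Answer: yes

Derivation:
Op 1: place BN@(3,3)
Op 2: place BB@(1,0)
Op 3: place BB@(1,2)
Op 4: place WR@(0,1)
Op 5: place WB@(4,2)
Op 6: remove (1,0)
Per-piece attacks for W:
  WR@(0,1): attacks (0,2) (0,3) (0,4) (0,0) (1,1) (2,1) (3,1) (4,1)
  WB@(4,2): attacks (3,3) (3,1) (2,0) [ray(-1,1) blocked at (3,3)]
W attacks (2,1): yes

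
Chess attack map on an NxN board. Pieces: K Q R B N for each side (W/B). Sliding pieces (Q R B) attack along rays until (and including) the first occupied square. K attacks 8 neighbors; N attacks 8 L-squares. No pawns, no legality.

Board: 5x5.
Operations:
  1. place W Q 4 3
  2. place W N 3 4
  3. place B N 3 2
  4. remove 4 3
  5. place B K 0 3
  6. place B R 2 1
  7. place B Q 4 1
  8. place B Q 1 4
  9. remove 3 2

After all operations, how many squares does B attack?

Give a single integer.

Answer: 23

Derivation:
Op 1: place WQ@(4,3)
Op 2: place WN@(3,4)
Op 3: place BN@(3,2)
Op 4: remove (4,3)
Op 5: place BK@(0,3)
Op 6: place BR@(2,1)
Op 7: place BQ@(4,1)
Op 8: place BQ@(1,4)
Op 9: remove (3,2)
Per-piece attacks for B:
  BK@(0,3): attacks (0,4) (0,2) (1,3) (1,4) (1,2)
  BQ@(1,4): attacks (1,3) (1,2) (1,1) (1,0) (2,4) (3,4) (0,4) (2,3) (3,2) (4,1) (0,3) [ray(1,0) blocked at (3,4); ray(1,-1) blocked at (4,1); ray(-1,-1) blocked at (0,3)]
  BR@(2,1): attacks (2,2) (2,3) (2,4) (2,0) (3,1) (4,1) (1,1) (0,1) [ray(1,0) blocked at (4,1)]
  BQ@(4,1): attacks (4,2) (4,3) (4,4) (4,0) (3,1) (2,1) (3,2) (2,3) (1,4) (3,0) [ray(-1,0) blocked at (2,1); ray(-1,1) blocked at (1,4)]
Union (23 distinct): (0,1) (0,2) (0,3) (0,4) (1,0) (1,1) (1,2) (1,3) (1,4) (2,0) (2,1) (2,2) (2,3) (2,4) (3,0) (3,1) (3,2) (3,4) (4,0) (4,1) (4,2) (4,3) (4,4)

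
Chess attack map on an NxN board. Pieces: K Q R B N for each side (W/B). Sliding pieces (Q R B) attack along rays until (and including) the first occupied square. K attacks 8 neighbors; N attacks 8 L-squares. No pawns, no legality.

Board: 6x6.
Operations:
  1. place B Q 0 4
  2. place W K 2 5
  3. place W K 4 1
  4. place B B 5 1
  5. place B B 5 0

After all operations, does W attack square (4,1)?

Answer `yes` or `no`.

Answer: no

Derivation:
Op 1: place BQ@(0,4)
Op 2: place WK@(2,5)
Op 3: place WK@(4,1)
Op 4: place BB@(5,1)
Op 5: place BB@(5,0)
Per-piece attacks for W:
  WK@(2,5): attacks (2,4) (3,5) (1,5) (3,4) (1,4)
  WK@(4,1): attacks (4,2) (4,0) (5,1) (3,1) (5,2) (5,0) (3,2) (3,0)
W attacks (4,1): no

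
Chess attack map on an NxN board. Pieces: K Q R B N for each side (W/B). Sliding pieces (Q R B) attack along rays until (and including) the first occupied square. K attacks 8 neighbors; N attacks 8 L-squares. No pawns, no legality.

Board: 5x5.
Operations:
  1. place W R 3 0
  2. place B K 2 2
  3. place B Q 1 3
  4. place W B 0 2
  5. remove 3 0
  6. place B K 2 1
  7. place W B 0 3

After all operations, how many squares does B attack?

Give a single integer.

Op 1: place WR@(3,0)
Op 2: place BK@(2,2)
Op 3: place BQ@(1,3)
Op 4: place WB@(0,2)
Op 5: remove (3,0)
Op 6: place BK@(2,1)
Op 7: place WB@(0,3)
Per-piece attacks for B:
  BQ@(1,3): attacks (1,4) (1,2) (1,1) (1,0) (2,3) (3,3) (4,3) (0,3) (2,4) (2,2) (0,4) (0,2) [ray(-1,0) blocked at (0,3); ray(1,-1) blocked at (2,2); ray(-1,-1) blocked at (0,2)]
  BK@(2,1): attacks (2,2) (2,0) (3,1) (1,1) (3,2) (3,0) (1,2) (1,0)
  BK@(2,2): attacks (2,3) (2,1) (3,2) (1,2) (3,3) (3,1) (1,3) (1,1)
Union (18 distinct): (0,2) (0,3) (0,4) (1,0) (1,1) (1,2) (1,3) (1,4) (2,0) (2,1) (2,2) (2,3) (2,4) (3,0) (3,1) (3,2) (3,3) (4,3)

Answer: 18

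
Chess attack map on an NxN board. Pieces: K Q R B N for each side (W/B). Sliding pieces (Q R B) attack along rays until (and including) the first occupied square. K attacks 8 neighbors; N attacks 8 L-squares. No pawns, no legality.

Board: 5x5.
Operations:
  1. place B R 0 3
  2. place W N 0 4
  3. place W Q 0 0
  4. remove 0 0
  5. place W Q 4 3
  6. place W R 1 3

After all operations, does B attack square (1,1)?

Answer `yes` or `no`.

Answer: no

Derivation:
Op 1: place BR@(0,3)
Op 2: place WN@(0,4)
Op 3: place WQ@(0,0)
Op 4: remove (0,0)
Op 5: place WQ@(4,3)
Op 6: place WR@(1,3)
Per-piece attacks for B:
  BR@(0,3): attacks (0,4) (0,2) (0,1) (0,0) (1,3) [ray(0,1) blocked at (0,4); ray(1,0) blocked at (1,3)]
B attacks (1,1): no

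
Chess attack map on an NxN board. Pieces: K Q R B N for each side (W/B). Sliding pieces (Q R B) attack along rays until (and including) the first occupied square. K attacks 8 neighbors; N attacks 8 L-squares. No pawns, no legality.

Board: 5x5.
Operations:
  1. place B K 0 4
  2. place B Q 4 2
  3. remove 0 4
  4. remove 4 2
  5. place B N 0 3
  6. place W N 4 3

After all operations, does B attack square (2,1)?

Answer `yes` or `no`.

Op 1: place BK@(0,4)
Op 2: place BQ@(4,2)
Op 3: remove (0,4)
Op 4: remove (4,2)
Op 5: place BN@(0,3)
Op 6: place WN@(4,3)
Per-piece attacks for B:
  BN@(0,3): attacks (2,4) (1,1) (2,2)
B attacks (2,1): no

Answer: no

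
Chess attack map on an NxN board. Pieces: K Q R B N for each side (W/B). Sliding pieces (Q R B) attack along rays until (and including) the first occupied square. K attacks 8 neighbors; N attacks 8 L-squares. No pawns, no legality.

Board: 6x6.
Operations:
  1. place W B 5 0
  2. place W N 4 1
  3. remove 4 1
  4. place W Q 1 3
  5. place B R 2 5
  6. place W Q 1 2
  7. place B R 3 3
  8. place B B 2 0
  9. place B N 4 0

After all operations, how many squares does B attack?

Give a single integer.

Answer: 21

Derivation:
Op 1: place WB@(5,0)
Op 2: place WN@(4,1)
Op 3: remove (4,1)
Op 4: place WQ@(1,3)
Op 5: place BR@(2,5)
Op 6: place WQ@(1,2)
Op 7: place BR@(3,3)
Op 8: place BB@(2,0)
Op 9: place BN@(4,0)
Per-piece attacks for B:
  BB@(2,0): attacks (3,1) (4,2) (5,3) (1,1) (0,2)
  BR@(2,5): attacks (2,4) (2,3) (2,2) (2,1) (2,0) (3,5) (4,5) (5,5) (1,5) (0,5) [ray(0,-1) blocked at (2,0)]
  BR@(3,3): attacks (3,4) (3,5) (3,2) (3,1) (3,0) (4,3) (5,3) (2,3) (1,3) [ray(-1,0) blocked at (1,3)]
  BN@(4,0): attacks (5,2) (3,2) (2,1)
Union (21 distinct): (0,2) (0,5) (1,1) (1,3) (1,5) (2,0) (2,1) (2,2) (2,3) (2,4) (3,0) (3,1) (3,2) (3,4) (3,5) (4,2) (4,3) (4,5) (5,2) (5,3) (5,5)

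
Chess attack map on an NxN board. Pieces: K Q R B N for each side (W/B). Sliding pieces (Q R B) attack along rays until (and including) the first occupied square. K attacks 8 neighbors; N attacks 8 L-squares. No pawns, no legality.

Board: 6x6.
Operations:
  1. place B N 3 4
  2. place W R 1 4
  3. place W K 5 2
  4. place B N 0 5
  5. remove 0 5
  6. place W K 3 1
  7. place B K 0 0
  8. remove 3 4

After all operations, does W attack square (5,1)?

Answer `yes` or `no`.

Op 1: place BN@(3,4)
Op 2: place WR@(1,4)
Op 3: place WK@(5,2)
Op 4: place BN@(0,5)
Op 5: remove (0,5)
Op 6: place WK@(3,1)
Op 7: place BK@(0,0)
Op 8: remove (3,4)
Per-piece attacks for W:
  WR@(1,4): attacks (1,5) (1,3) (1,2) (1,1) (1,0) (2,4) (3,4) (4,4) (5,4) (0,4)
  WK@(3,1): attacks (3,2) (3,0) (4,1) (2,1) (4,2) (4,0) (2,2) (2,0)
  WK@(5,2): attacks (5,3) (5,1) (4,2) (4,3) (4,1)
W attacks (5,1): yes

Answer: yes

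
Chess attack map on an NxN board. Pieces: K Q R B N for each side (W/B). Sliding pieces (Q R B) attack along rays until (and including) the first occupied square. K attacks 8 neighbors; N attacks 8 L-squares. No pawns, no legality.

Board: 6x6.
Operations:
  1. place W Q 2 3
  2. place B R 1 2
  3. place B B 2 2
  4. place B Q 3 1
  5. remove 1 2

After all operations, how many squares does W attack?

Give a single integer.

Answer: 17

Derivation:
Op 1: place WQ@(2,3)
Op 2: place BR@(1,2)
Op 3: place BB@(2,2)
Op 4: place BQ@(3,1)
Op 5: remove (1,2)
Per-piece attacks for W:
  WQ@(2,3): attacks (2,4) (2,5) (2,2) (3,3) (4,3) (5,3) (1,3) (0,3) (3,4) (4,5) (3,2) (4,1) (5,0) (1,4) (0,5) (1,2) (0,1) [ray(0,-1) blocked at (2,2)]
Union (17 distinct): (0,1) (0,3) (0,5) (1,2) (1,3) (1,4) (2,2) (2,4) (2,5) (3,2) (3,3) (3,4) (4,1) (4,3) (4,5) (5,0) (5,3)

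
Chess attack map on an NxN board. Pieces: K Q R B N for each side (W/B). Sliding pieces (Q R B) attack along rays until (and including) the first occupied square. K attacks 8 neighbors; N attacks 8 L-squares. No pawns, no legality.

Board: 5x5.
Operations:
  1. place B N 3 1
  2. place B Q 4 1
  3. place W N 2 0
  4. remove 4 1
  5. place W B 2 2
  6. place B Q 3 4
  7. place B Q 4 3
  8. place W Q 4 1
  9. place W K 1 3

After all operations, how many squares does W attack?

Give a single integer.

Op 1: place BN@(3,1)
Op 2: place BQ@(4,1)
Op 3: place WN@(2,0)
Op 4: remove (4,1)
Op 5: place WB@(2,2)
Op 6: place BQ@(3,4)
Op 7: place BQ@(4,3)
Op 8: place WQ@(4,1)
Op 9: place WK@(1,3)
Per-piece attacks for W:
  WK@(1,3): attacks (1,4) (1,2) (2,3) (0,3) (2,4) (2,2) (0,4) (0,2)
  WN@(2,0): attacks (3,2) (4,1) (1,2) (0,1)
  WB@(2,2): attacks (3,3) (4,4) (3,1) (1,3) (1,1) (0,0) [ray(1,-1) blocked at (3,1); ray(-1,1) blocked at (1,3)]
  WQ@(4,1): attacks (4,2) (4,3) (4,0) (3,1) (3,2) (2,3) (1,4) (3,0) [ray(0,1) blocked at (4,3); ray(-1,0) blocked at (3,1)]
Union (21 distinct): (0,0) (0,1) (0,2) (0,3) (0,4) (1,1) (1,2) (1,3) (1,4) (2,2) (2,3) (2,4) (3,0) (3,1) (3,2) (3,3) (4,0) (4,1) (4,2) (4,3) (4,4)

Answer: 21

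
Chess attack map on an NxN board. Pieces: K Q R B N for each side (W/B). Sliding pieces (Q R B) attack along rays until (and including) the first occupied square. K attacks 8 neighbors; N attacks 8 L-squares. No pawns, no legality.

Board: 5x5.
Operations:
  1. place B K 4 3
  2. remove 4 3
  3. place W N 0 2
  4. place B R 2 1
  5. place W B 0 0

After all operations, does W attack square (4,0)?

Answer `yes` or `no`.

Answer: no

Derivation:
Op 1: place BK@(4,3)
Op 2: remove (4,3)
Op 3: place WN@(0,2)
Op 4: place BR@(2,1)
Op 5: place WB@(0,0)
Per-piece attacks for W:
  WB@(0,0): attacks (1,1) (2,2) (3,3) (4,4)
  WN@(0,2): attacks (1,4) (2,3) (1,0) (2,1)
W attacks (4,0): no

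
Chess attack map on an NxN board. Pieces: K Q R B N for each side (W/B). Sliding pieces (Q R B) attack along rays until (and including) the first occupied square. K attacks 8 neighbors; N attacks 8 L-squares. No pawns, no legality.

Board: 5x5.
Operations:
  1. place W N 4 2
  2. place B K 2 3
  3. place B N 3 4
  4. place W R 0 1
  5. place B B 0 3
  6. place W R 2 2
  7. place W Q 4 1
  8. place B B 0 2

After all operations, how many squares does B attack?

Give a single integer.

Op 1: place WN@(4,2)
Op 2: place BK@(2,3)
Op 3: place BN@(3,4)
Op 4: place WR@(0,1)
Op 5: place BB@(0,3)
Op 6: place WR@(2,2)
Op 7: place WQ@(4,1)
Op 8: place BB@(0,2)
Per-piece attacks for B:
  BB@(0,2): attacks (1,3) (2,4) (1,1) (2,0)
  BB@(0,3): attacks (1,4) (1,2) (2,1) (3,0)
  BK@(2,3): attacks (2,4) (2,2) (3,3) (1,3) (3,4) (3,2) (1,4) (1,2)
  BN@(3,4): attacks (4,2) (2,2) (1,3)
Union (13 distinct): (1,1) (1,2) (1,3) (1,4) (2,0) (2,1) (2,2) (2,4) (3,0) (3,2) (3,3) (3,4) (4,2)

Answer: 13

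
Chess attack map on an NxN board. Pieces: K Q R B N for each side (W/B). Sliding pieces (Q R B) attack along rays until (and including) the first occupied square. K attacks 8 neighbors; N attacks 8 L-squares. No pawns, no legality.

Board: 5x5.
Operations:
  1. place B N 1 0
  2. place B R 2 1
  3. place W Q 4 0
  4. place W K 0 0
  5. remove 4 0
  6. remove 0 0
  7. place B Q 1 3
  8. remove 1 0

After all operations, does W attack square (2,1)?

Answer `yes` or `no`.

Op 1: place BN@(1,0)
Op 2: place BR@(2,1)
Op 3: place WQ@(4,0)
Op 4: place WK@(0,0)
Op 5: remove (4,0)
Op 6: remove (0,0)
Op 7: place BQ@(1,3)
Op 8: remove (1,0)
Per-piece attacks for W:
W attacks (2,1): no

Answer: no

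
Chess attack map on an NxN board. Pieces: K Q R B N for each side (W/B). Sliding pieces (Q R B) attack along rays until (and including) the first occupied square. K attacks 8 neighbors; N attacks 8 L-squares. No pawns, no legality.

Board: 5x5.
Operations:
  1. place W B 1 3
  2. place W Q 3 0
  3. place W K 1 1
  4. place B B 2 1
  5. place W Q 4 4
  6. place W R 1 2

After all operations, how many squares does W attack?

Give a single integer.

Op 1: place WB@(1,3)
Op 2: place WQ@(3,0)
Op 3: place WK@(1,1)
Op 4: place BB@(2,1)
Op 5: place WQ@(4,4)
Op 6: place WR@(1,2)
Per-piece attacks for W:
  WK@(1,1): attacks (1,2) (1,0) (2,1) (0,1) (2,2) (2,0) (0,2) (0,0)
  WR@(1,2): attacks (1,3) (1,1) (2,2) (3,2) (4,2) (0,2) [ray(0,1) blocked at (1,3); ray(0,-1) blocked at (1,1)]
  WB@(1,3): attacks (2,4) (2,2) (3,1) (4,0) (0,4) (0,2)
  WQ@(3,0): attacks (3,1) (3,2) (3,3) (3,4) (4,0) (2,0) (1,0) (0,0) (4,1) (2,1) [ray(-1,1) blocked at (2,1)]
  WQ@(4,4): attacks (4,3) (4,2) (4,1) (4,0) (3,4) (2,4) (1,4) (0,4) (3,3) (2,2) (1,1) [ray(-1,-1) blocked at (1,1)]
Union (21 distinct): (0,0) (0,1) (0,2) (0,4) (1,0) (1,1) (1,2) (1,3) (1,4) (2,0) (2,1) (2,2) (2,4) (3,1) (3,2) (3,3) (3,4) (4,0) (4,1) (4,2) (4,3)

Answer: 21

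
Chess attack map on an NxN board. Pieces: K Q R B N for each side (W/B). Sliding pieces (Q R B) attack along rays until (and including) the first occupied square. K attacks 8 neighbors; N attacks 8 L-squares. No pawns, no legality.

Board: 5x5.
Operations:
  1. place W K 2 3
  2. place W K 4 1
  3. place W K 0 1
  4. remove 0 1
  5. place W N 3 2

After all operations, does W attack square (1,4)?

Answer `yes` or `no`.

Answer: yes

Derivation:
Op 1: place WK@(2,3)
Op 2: place WK@(4,1)
Op 3: place WK@(0,1)
Op 4: remove (0,1)
Op 5: place WN@(3,2)
Per-piece attacks for W:
  WK@(2,3): attacks (2,4) (2,2) (3,3) (1,3) (3,4) (3,2) (1,4) (1,2)
  WN@(3,2): attacks (4,4) (2,4) (1,3) (4,0) (2,0) (1,1)
  WK@(4,1): attacks (4,2) (4,0) (3,1) (3,2) (3,0)
W attacks (1,4): yes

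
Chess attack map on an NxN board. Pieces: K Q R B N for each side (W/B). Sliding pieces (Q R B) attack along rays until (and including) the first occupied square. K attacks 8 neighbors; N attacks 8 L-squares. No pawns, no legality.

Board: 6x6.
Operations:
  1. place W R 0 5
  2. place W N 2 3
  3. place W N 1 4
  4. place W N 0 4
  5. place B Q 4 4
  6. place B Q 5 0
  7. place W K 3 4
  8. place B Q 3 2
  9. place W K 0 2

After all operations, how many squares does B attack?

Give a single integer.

Answer: 26

Derivation:
Op 1: place WR@(0,5)
Op 2: place WN@(2,3)
Op 3: place WN@(1,4)
Op 4: place WN@(0,4)
Op 5: place BQ@(4,4)
Op 6: place BQ@(5,0)
Op 7: place WK@(3,4)
Op 8: place BQ@(3,2)
Op 9: place WK@(0,2)
Per-piece attacks for B:
  BQ@(3,2): attacks (3,3) (3,4) (3,1) (3,0) (4,2) (5,2) (2,2) (1,2) (0,2) (4,3) (5,4) (4,1) (5,0) (2,3) (2,1) (1,0) [ray(0,1) blocked at (3,4); ray(-1,0) blocked at (0,2); ray(1,-1) blocked at (5,0); ray(-1,1) blocked at (2,3)]
  BQ@(4,4): attacks (4,5) (4,3) (4,2) (4,1) (4,0) (5,4) (3,4) (5,5) (5,3) (3,5) (3,3) (2,2) (1,1) (0,0) [ray(-1,0) blocked at (3,4)]
  BQ@(5,0): attacks (5,1) (5,2) (5,3) (5,4) (5,5) (4,0) (3,0) (2,0) (1,0) (0,0) (4,1) (3,2) [ray(-1,1) blocked at (3,2)]
Union (26 distinct): (0,0) (0,2) (1,0) (1,1) (1,2) (2,0) (2,1) (2,2) (2,3) (3,0) (3,1) (3,2) (3,3) (3,4) (3,5) (4,0) (4,1) (4,2) (4,3) (4,5) (5,0) (5,1) (5,2) (5,3) (5,4) (5,5)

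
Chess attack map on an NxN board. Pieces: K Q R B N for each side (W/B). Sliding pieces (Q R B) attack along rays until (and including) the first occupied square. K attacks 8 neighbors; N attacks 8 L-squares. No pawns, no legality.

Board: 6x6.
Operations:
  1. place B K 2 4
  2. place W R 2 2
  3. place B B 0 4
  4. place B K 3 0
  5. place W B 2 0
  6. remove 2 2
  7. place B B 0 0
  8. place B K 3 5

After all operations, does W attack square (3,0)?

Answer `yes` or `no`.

Op 1: place BK@(2,4)
Op 2: place WR@(2,2)
Op 3: place BB@(0,4)
Op 4: place BK@(3,0)
Op 5: place WB@(2,0)
Op 6: remove (2,2)
Op 7: place BB@(0,0)
Op 8: place BK@(3,5)
Per-piece attacks for W:
  WB@(2,0): attacks (3,1) (4,2) (5,3) (1,1) (0,2)
W attacks (3,0): no

Answer: no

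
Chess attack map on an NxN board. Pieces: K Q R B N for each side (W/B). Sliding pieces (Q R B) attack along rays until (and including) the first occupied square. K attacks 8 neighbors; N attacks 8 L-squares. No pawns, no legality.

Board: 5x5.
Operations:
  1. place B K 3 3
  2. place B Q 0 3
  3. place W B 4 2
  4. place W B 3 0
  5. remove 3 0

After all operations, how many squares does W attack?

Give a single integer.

Answer: 3

Derivation:
Op 1: place BK@(3,3)
Op 2: place BQ@(0,3)
Op 3: place WB@(4,2)
Op 4: place WB@(3,0)
Op 5: remove (3,0)
Per-piece attacks for W:
  WB@(4,2): attacks (3,3) (3,1) (2,0) [ray(-1,1) blocked at (3,3)]
Union (3 distinct): (2,0) (3,1) (3,3)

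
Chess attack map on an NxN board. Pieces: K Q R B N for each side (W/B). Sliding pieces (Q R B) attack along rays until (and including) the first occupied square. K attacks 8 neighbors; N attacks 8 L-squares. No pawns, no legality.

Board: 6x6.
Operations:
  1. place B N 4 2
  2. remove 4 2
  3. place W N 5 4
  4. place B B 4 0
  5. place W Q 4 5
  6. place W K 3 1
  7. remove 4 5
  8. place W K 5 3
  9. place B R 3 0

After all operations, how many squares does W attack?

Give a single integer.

Answer: 14

Derivation:
Op 1: place BN@(4,2)
Op 2: remove (4,2)
Op 3: place WN@(5,4)
Op 4: place BB@(4,0)
Op 5: place WQ@(4,5)
Op 6: place WK@(3,1)
Op 7: remove (4,5)
Op 8: place WK@(5,3)
Op 9: place BR@(3,0)
Per-piece attacks for W:
  WK@(3,1): attacks (3,2) (3,0) (4,1) (2,1) (4,2) (4,0) (2,2) (2,0)
  WK@(5,3): attacks (5,4) (5,2) (4,3) (4,4) (4,2)
  WN@(5,4): attacks (3,5) (4,2) (3,3)
Union (14 distinct): (2,0) (2,1) (2,2) (3,0) (3,2) (3,3) (3,5) (4,0) (4,1) (4,2) (4,3) (4,4) (5,2) (5,4)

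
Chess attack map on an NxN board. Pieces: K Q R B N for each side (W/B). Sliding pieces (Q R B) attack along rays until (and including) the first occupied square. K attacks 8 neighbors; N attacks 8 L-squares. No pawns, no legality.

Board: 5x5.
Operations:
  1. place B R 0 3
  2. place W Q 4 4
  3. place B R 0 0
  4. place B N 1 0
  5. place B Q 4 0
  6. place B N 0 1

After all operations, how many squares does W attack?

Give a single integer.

Answer: 12

Derivation:
Op 1: place BR@(0,3)
Op 2: place WQ@(4,4)
Op 3: place BR@(0,0)
Op 4: place BN@(1,0)
Op 5: place BQ@(4,0)
Op 6: place BN@(0,1)
Per-piece attacks for W:
  WQ@(4,4): attacks (4,3) (4,2) (4,1) (4,0) (3,4) (2,4) (1,4) (0,4) (3,3) (2,2) (1,1) (0,0) [ray(0,-1) blocked at (4,0); ray(-1,-1) blocked at (0,0)]
Union (12 distinct): (0,0) (0,4) (1,1) (1,4) (2,2) (2,4) (3,3) (3,4) (4,0) (4,1) (4,2) (4,3)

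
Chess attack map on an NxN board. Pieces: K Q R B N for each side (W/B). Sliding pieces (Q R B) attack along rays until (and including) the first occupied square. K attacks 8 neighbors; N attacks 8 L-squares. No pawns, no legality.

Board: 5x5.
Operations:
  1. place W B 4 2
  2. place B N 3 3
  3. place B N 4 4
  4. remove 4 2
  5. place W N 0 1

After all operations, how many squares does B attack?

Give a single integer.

Op 1: place WB@(4,2)
Op 2: place BN@(3,3)
Op 3: place BN@(4,4)
Op 4: remove (4,2)
Op 5: place WN@(0,1)
Per-piece attacks for B:
  BN@(3,3): attacks (1,4) (4,1) (2,1) (1,2)
  BN@(4,4): attacks (3,2) (2,3)
Union (6 distinct): (1,2) (1,4) (2,1) (2,3) (3,2) (4,1)

Answer: 6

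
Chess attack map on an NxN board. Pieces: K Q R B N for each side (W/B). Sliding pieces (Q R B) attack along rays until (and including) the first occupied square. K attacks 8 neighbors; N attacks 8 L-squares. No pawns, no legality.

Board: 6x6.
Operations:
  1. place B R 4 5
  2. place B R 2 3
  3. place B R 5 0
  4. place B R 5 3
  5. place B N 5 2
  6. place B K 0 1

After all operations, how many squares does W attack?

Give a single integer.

Answer: 0

Derivation:
Op 1: place BR@(4,5)
Op 2: place BR@(2,3)
Op 3: place BR@(5,0)
Op 4: place BR@(5,3)
Op 5: place BN@(5,2)
Op 6: place BK@(0,1)
Per-piece attacks for W:
Union (0 distinct): (none)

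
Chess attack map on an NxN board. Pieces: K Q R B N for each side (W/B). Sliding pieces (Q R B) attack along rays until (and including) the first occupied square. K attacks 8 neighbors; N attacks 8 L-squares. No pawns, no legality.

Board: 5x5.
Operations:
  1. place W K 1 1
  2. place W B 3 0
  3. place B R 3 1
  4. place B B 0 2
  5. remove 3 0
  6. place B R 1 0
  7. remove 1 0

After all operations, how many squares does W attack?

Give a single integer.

Answer: 8

Derivation:
Op 1: place WK@(1,1)
Op 2: place WB@(3,0)
Op 3: place BR@(3,1)
Op 4: place BB@(0,2)
Op 5: remove (3,0)
Op 6: place BR@(1,0)
Op 7: remove (1,0)
Per-piece attacks for W:
  WK@(1,1): attacks (1,2) (1,0) (2,1) (0,1) (2,2) (2,0) (0,2) (0,0)
Union (8 distinct): (0,0) (0,1) (0,2) (1,0) (1,2) (2,0) (2,1) (2,2)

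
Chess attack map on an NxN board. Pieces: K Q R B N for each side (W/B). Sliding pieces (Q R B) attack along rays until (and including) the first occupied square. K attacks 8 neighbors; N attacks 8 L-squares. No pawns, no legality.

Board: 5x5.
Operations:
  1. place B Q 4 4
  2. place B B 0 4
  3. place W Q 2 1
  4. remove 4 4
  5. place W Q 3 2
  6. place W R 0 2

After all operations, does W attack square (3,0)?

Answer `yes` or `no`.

Op 1: place BQ@(4,4)
Op 2: place BB@(0,4)
Op 3: place WQ@(2,1)
Op 4: remove (4,4)
Op 5: place WQ@(3,2)
Op 6: place WR@(0,2)
Per-piece attacks for W:
  WR@(0,2): attacks (0,3) (0,4) (0,1) (0,0) (1,2) (2,2) (3,2) [ray(0,1) blocked at (0,4); ray(1,0) blocked at (3,2)]
  WQ@(2,1): attacks (2,2) (2,3) (2,4) (2,0) (3,1) (4,1) (1,1) (0,1) (3,2) (3,0) (1,2) (0,3) (1,0) [ray(1,1) blocked at (3,2)]
  WQ@(3,2): attacks (3,3) (3,4) (3,1) (3,0) (4,2) (2,2) (1,2) (0,2) (4,3) (4,1) (2,3) (1,4) (2,1) [ray(-1,0) blocked at (0,2); ray(-1,-1) blocked at (2,1)]
W attacks (3,0): yes

Answer: yes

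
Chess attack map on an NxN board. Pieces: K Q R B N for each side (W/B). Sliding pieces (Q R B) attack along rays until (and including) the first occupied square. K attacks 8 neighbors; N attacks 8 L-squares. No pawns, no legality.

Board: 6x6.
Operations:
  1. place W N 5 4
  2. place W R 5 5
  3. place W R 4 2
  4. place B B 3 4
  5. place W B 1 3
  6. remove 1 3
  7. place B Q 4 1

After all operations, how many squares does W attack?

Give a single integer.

Answer: 16

Derivation:
Op 1: place WN@(5,4)
Op 2: place WR@(5,5)
Op 3: place WR@(4,2)
Op 4: place BB@(3,4)
Op 5: place WB@(1,3)
Op 6: remove (1,3)
Op 7: place BQ@(4,1)
Per-piece attacks for W:
  WR@(4,2): attacks (4,3) (4,4) (4,5) (4,1) (5,2) (3,2) (2,2) (1,2) (0,2) [ray(0,-1) blocked at (4,1)]
  WN@(5,4): attacks (3,5) (4,2) (3,3)
  WR@(5,5): attacks (5,4) (4,5) (3,5) (2,5) (1,5) (0,5) [ray(0,-1) blocked at (5,4)]
Union (16 distinct): (0,2) (0,5) (1,2) (1,5) (2,2) (2,5) (3,2) (3,3) (3,5) (4,1) (4,2) (4,3) (4,4) (4,5) (5,2) (5,4)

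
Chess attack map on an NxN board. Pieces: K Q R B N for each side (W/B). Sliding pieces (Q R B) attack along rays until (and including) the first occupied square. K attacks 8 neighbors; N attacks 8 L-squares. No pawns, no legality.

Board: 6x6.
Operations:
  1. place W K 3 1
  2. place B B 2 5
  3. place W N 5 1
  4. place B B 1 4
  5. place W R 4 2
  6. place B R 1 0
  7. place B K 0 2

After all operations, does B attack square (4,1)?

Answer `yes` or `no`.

Op 1: place WK@(3,1)
Op 2: place BB@(2,5)
Op 3: place WN@(5,1)
Op 4: place BB@(1,4)
Op 5: place WR@(4,2)
Op 6: place BR@(1,0)
Op 7: place BK@(0,2)
Per-piece attacks for B:
  BK@(0,2): attacks (0,3) (0,1) (1,2) (1,3) (1,1)
  BR@(1,0): attacks (1,1) (1,2) (1,3) (1,4) (2,0) (3,0) (4,0) (5,0) (0,0) [ray(0,1) blocked at (1,4)]
  BB@(1,4): attacks (2,5) (2,3) (3,2) (4,1) (5,0) (0,5) (0,3) [ray(1,1) blocked at (2,5)]
  BB@(2,5): attacks (3,4) (4,3) (5,2) (1,4) [ray(-1,-1) blocked at (1,4)]
B attacks (4,1): yes

Answer: yes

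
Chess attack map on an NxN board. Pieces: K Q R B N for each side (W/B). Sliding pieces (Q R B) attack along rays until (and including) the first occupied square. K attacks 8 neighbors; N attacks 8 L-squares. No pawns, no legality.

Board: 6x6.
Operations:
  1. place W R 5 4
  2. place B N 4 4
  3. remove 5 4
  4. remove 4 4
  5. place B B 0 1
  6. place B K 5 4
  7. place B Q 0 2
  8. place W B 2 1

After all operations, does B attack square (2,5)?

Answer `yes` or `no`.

Op 1: place WR@(5,4)
Op 2: place BN@(4,4)
Op 3: remove (5,4)
Op 4: remove (4,4)
Op 5: place BB@(0,1)
Op 6: place BK@(5,4)
Op 7: place BQ@(0,2)
Op 8: place WB@(2,1)
Per-piece attacks for B:
  BB@(0,1): attacks (1,2) (2,3) (3,4) (4,5) (1,0)
  BQ@(0,2): attacks (0,3) (0,4) (0,5) (0,1) (1,2) (2,2) (3,2) (4,2) (5,2) (1,3) (2,4) (3,5) (1,1) (2,0) [ray(0,-1) blocked at (0,1)]
  BK@(5,4): attacks (5,5) (5,3) (4,4) (4,5) (4,3)
B attacks (2,5): no

Answer: no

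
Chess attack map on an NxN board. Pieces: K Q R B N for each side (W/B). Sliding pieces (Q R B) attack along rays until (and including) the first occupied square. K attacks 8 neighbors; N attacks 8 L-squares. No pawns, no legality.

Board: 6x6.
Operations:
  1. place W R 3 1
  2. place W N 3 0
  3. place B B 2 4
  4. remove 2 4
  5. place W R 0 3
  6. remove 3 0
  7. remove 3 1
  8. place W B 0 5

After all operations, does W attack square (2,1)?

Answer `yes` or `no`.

Op 1: place WR@(3,1)
Op 2: place WN@(3,0)
Op 3: place BB@(2,4)
Op 4: remove (2,4)
Op 5: place WR@(0,3)
Op 6: remove (3,0)
Op 7: remove (3,1)
Op 8: place WB@(0,5)
Per-piece attacks for W:
  WR@(0,3): attacks (0,4) (0,5) (0,2) (0,1) (0,0) (1,3) (2,3) (3,3) (4,3) (5,3) [ray(0,1) blocked at (0,5)]
  WB@(0,5): attacks (1,4) (2,3) (3,2) (4,1) (5,0)
W attacks (2,1): no

Answer: no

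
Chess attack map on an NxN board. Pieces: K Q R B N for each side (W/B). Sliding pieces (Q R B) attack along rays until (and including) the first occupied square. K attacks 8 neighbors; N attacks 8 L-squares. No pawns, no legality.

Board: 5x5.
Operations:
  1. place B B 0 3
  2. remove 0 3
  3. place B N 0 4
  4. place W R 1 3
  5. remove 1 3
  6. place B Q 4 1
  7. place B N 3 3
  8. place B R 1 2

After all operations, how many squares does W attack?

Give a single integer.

Op 1: place BB@(0,3)
Op 2: remove (0,3)
Op 3: place BN@(0,4)
Op 4: place WR@(1,3)
Op 5: remove (1,3)
Op 6: place BQ@(4,1)
Op 7: place BN@(3,3)
Op 8: place BR@(1,2)
Per-piece attacks for W:
Union (0 distinct): (none)

Answer: 0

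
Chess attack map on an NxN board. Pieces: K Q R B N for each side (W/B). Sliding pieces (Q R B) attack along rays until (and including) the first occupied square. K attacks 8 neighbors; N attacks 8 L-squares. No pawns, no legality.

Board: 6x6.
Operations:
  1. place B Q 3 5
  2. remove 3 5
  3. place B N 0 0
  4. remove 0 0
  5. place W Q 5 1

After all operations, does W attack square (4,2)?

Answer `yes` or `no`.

Answer: yes

Derivation:
Op 1: place BQ@(3,5)
Op 2: remove (3,5)
Op 3: place BN@(0,0)
Op 4: remove (0,0)
Op 5: place WQ@(5,1)
Per-piece attacks for W:
  WQ@(5,1): attacks (5,2) (5,3) (5,4) (5,5) (5,0) (4,1) (3,1) (2,1) (1,1) (0,1) (4,2) (3,3) (2,4) (1,5) (4,0)
W attacks (4,2): yes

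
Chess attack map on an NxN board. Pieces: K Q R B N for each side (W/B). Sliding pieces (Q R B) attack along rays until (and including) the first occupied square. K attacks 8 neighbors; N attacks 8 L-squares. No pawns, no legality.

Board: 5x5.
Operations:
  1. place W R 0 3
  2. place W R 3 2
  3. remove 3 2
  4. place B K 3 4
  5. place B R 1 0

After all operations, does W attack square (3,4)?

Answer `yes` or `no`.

Op 1: place WR@(0,3)
Op 2: place WR@(3,2)
Op 3: remove (3,2)
Op 4: place BK@(3,4)
Op 5: place BR@(1,0)
Per-piece attacks for W:
  WR@(0,3): attacks (0,4) (0,2) (0,1) (0,0) (1,3) (2,3) (3,3) (4,3)
W attacks (3,4): no

Answer: no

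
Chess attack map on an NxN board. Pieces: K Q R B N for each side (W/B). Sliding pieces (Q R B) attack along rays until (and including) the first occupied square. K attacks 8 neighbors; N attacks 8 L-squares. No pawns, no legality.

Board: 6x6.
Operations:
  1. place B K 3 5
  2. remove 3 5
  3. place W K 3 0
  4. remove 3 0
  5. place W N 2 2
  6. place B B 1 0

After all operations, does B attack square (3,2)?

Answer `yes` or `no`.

Answer: yes

Derivation:
Op 1: place BK@(3,5)
Op 2: remove (3,5)
Op 3: place WK@(3,0)
Op 4: remove (3,0)
Op 5: place WN@(2,2)
Op 6: place BB@(1,0)
Per-piece attacks for B:
  BB@(1,0): attacks (2,1) (3,2) (4,3) (5,4) (0,1)
B attacks (3,2): yes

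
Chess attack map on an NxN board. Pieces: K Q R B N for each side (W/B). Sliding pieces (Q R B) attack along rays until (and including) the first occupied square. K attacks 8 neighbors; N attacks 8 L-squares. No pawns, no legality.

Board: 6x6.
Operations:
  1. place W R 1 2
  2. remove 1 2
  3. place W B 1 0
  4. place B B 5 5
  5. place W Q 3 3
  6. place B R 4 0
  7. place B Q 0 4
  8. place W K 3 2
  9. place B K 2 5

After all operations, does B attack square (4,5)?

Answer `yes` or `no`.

Op 1: place WR@(1,2)
Op 2: remove (1,2)
Op 3: place WB@(1,0)
Op 4: place BB@(5,5)
Op 5: place WQ@(3,3)
Op 6: place BR@(4,0)
Op 7: place BQ@(0,4)
Op 8: place WK@(3,2)
Op 9: place BK@(2,5)
Per-piece attacks for B:
  BQ@(0,4): attacks (0,5) (0,3) (0,2) (0,1) (0,0) (1,4) (2,4) (3,4) (4,4) (5,4) (1,5) (1,3) (2,2) (3,1) (4,0) [ray(1,-1) blocked at (4,0)]
  BK@(2,5): attacks (2,4) (3,5) (1,5) (3,4) (1,4)
  BR@(4,0): attacks (4,1) (4,2) (4,3) (4,4) (4,5) (5,0) (3,0) (2,0) (1,0) [ray(-1,0) blocked at (1,0)]
  BB@(5,5): attacks (4,4) (3,3) [ray(-1,-1) blocked at (3,3)]
B attacks (4,5): yes

Answer: yes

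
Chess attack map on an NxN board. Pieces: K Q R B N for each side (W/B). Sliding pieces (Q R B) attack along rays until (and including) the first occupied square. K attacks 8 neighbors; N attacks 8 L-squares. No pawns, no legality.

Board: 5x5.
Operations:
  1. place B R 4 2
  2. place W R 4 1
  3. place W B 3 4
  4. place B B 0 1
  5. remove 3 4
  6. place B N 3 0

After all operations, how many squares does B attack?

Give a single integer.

Answer: 12

Derivation:
Op 1: place BR@(4,2)
Op 2: place WR@(4,1)
Op 3: place WB@(3,4)
Op 4: place BB@(0,1)
Op 5: remove (3,4)
Op 6: place BN@(3,0)
Per-piece attacks for B:
  BB@(0,1): attacks (1,2) (2,3) (3,4) (1,0)
  BN@(3,0): attacks (4,2) (2,2) (1,1)
  BR@(4,2): attacks (4,3) (4,4) (4,1) (3,2) (2,2) (1,2) (0,2) [ray(0,-1) blocked at (4,1)]
Union (12 distinct): (0,2) (1,0) (1,1) (1,2) (2,2) (2,3) (3,2) (3,4) (4,1) (4,2) (4,3) (4,4)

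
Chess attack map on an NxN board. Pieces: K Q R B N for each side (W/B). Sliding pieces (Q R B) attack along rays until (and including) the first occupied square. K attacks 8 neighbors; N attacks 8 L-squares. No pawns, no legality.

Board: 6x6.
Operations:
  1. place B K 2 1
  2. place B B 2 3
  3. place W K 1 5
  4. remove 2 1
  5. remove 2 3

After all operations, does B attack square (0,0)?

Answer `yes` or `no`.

Answer: no

Derivation:
Op 1: place BK@(2,1)
Op 2: place BB@(2,3)
Op 3: place WK@(1,5)
Op 4: remove (2,1)
Op 5: remove (2,3)
Per-piece attacks for B:
B attacks (0,0): no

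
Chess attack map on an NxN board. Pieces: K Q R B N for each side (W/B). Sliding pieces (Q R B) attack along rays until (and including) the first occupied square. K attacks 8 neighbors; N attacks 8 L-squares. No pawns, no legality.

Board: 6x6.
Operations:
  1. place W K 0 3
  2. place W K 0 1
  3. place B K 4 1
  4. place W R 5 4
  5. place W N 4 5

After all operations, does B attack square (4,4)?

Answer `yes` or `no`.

Op 1: place WK@(0,3)
Op 2: place WK@(0,1)
Op 3: place BK@(4,1)
Op 4: place WR@(5,4)
Op 5: place WN@(4,5)
Per-piece attacks for B:
  BK@(4,1): attacks (4,2) (4,0) (5,1) (3,1) (5,2) (5,0) (3,2) (3,0)
B attacks (4,4): no

Answer: no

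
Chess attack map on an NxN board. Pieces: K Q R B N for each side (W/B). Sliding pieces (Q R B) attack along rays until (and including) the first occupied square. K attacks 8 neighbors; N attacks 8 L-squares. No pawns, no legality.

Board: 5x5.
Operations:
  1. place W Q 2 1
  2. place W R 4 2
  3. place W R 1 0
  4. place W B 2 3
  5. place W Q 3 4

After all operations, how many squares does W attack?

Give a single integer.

Op 1: place WQ@(2,1)
Op 2: place WR@(4,2)
Op 3: place WR@(1,0)
Op 4: place WB@(2,3)
Op 5: place WQ@(3,4)
Per-piece attacks for W:
  WR@(1,0): attacks (1,1) (1,2) (1,3) (1,4) (2,0) (3,0) (4,0) (0,0)
  WQ@(2,1): attacks (2,2) (2,3) (2,0) (3,1) (4,1) (1,1) (0,1) (3,2) (4,3) (3,0) (1,2) (0,3) (1,0) [ray(0,1) blocked at (2,3); ray(-1,-1) blocked at (1,0)]
  WB@(2,3): attacks (3,4) (3,2) (4,1) (1,4) (1,2) (0,1) [ray(1,1) blocked at (3,4)]
  WQ@(3,4): attacks (3,3) (3,2) (3,1) (3,0) (4,4) (2,4) (1,4) (0,4) (4,3) (2,3) [ray(-1,-1) blocked at (2,3)]
  WR@(4,2): attacks (4,3) (4,4) (4,1) (4,0) (3,2) (2,2) (1,2) (0,2)
Union (23 distinct): (0,0) (0,1) (0,2) (0,3) (0,4) (1,0) (1,1) (1,2) (1,3) (1,4) (2,0) (2,2) (2,3) (2,4) (3,0) (3,1) (3,2) (3,3) (3,4) (4,0) (4,1) (4,3) (4,4)

Answer: 23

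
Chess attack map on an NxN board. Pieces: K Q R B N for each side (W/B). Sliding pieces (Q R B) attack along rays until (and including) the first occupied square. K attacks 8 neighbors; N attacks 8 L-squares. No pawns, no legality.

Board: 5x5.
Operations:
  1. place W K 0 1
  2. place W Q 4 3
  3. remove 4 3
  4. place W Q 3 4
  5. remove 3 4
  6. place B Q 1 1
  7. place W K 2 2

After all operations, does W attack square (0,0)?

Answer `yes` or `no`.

Op 1: place WK@(0,1)
Op 2: place WQ@(4,3)
Op 3: remove (4,3)
Op 4: place WQ@(3,4)
Op 5: remove (3,4)
Op 6: place BQ@(1,1)
Op 7: place WK@(2,2)
Per-piece attacks for W:
  WK@(0,1): attacks (0,2) (0,0) (1,1) (1,2) (1,0)
  WK@(2,2): attacks (2,3) (2,1) (3,2) (1,2) (3,3) (3,1) (1,3) (1,1)
W attacks (0,0): yes

Answer: yes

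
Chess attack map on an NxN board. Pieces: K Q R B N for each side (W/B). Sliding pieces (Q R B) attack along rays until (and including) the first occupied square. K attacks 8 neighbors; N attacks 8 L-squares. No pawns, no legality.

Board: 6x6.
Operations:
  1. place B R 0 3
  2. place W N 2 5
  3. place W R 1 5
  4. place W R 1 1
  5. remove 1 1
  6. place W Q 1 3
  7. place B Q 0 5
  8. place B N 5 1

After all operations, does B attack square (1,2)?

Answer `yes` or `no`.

Answer: no

Derivation:
Op 1: place BR@(0,3)
Op 2: place WN@(2,5)
Op 3: place WR@(1,5)
Op 4: place WR@(1,1)
Op 5: remove (1,1)
Op 6: place WQ@(1,3)
Op 7: place BQ@(0,5)
Op 8: place BN@(5,1)
Per-piece attacks for B:
  BR@(0,3): attacks (0,4) (0,5) (0,2) (0,1) (0,0) (1,3) [ray(0,1) blocked at (0,5); ray(1,0) blocked at (1,3)]
  BQ@(0,5): attacks (0,4) (0,3) (1,5) (1,4) (2,3) (3,2) (4,1) (5,0) [ray(0,-1) blocked at (0,3); ray(1,0) blocked at (1,5)]
  BN@(5,1): attacks (4,3) (3,2) (3,0)
B attacks (1,2): no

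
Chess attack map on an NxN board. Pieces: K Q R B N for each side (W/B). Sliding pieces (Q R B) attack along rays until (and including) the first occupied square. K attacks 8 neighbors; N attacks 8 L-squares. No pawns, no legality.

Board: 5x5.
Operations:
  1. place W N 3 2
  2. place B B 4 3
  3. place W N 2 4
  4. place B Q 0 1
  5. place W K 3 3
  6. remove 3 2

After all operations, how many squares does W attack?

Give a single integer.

Answer: 10

Derivation:
Op 1: place WN@(3,2)
Op 2: place BB@(4,3)
Op 3: place WN@(2,4)
Op 4: place BQ@(0,1)
Op 5: place WK@(3,3)
Op 6: remove (3,2)
Per-piece attacks for W:
  WN@(2,4): attacks (3,2) (4,3) (1,2) (0,3)
  WK@(3,3): attacks (3,4) (3,2) (4,3) (2,3) (4,4) (4,2) (2,4) (2,2)
Union (10 distinct): (0,3) (1,2) (2,2) (2,3) (2,4) (3,2) (3,4) (4,2) (4,3) (4,4)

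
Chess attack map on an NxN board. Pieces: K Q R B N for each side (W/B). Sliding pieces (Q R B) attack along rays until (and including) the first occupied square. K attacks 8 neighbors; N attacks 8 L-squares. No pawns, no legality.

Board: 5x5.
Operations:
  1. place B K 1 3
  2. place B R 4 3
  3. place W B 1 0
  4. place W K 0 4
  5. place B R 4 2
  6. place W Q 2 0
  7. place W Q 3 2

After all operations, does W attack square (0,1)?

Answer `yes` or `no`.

Answer: yes

Derivation:
Op 1: place BK@(1,3)
Op 2: place BR@(4,3)
Op 3: place WB@(1,0)
Op 4: place WK@(0,4)
Op 5: place BR@(4,2)
Op 6: place WQ@(2,0)
Op 7: place WQ@(3,2)
Per-piece attacks for W:
  WK@(0,4): attacks (0,3) (1,4) (1,3)
  WB@(1,0): attacks (2,1) (3,2) (0,1) [ray(1,1) blocked at (3,2)]
  WQ@(2,0): attacks (2,1) (2,2) (2,3) (2,4) (3,0) (4,0) (1,0) (3,1) (4,2) (1,1) (0,2) [ray(-1,0) blocked at (1,0); ray(1,1) blocked at (4,2)]
  WQ@(3,2): attacks (3,3) (3,4) (3,1) (3,0) (4,2) (2,2) (1,2) (0,2) (4,3) (4,1) (2,3) (1,4) (2,1) (1,0) [ray(1,0) blocked at (4,2); ray(1,1) blocked at (4,3); ray(-1,-1) blocked at (1,0)]
W attacks (0,1): yes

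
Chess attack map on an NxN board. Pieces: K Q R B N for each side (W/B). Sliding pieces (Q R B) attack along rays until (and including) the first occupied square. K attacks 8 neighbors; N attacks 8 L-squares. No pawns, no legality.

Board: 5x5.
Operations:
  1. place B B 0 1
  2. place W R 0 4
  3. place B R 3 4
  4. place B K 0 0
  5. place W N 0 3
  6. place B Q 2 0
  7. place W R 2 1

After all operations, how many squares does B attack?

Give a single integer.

Answer: 19

Derivation:
Op 1: place BB@(0,1)
Op 2: place WR@(0,4)
Op 3: place BR@(3,4)
Op 4: place BK@(0,0)
Op 5: place WN@(0,3)
Op 6: place BQ@(2,0)
Op 7: place WR@(2,1)
Per-piece attacks for B:
  BK@(0,0): attacks (0,1) (1,0) (1,1)
  BB@(0,1): attacks (1,2) (2,3) (3,4) (1,0) [ray(1,1) blocked at (3,4)]
  BQ@(2,0): attacks (2,1) (3,0) (4,0) (1,0) (0,0) (3,1) (4,2) (1,1) (0,2) [ray(0,1) blocked at (2,1); ray(-1,0) blocked at (0,0)]
  BR@(3,4): attacks (3,3) (3,2) (3,1) (3,0) (4,4) (2,4) (1,4) (0,4) [ray(-1,0) blocked at (0,4)]
Union (19 distinct): (0,0) (0,1) (0,2) (0,4) (1,0) (1,1) (1,2) (1,4) (2,1) (2,3) (2,4) (3,0) (3,1) (3,2) (3,3) (3,4) (4,0) (4,2) (4,4)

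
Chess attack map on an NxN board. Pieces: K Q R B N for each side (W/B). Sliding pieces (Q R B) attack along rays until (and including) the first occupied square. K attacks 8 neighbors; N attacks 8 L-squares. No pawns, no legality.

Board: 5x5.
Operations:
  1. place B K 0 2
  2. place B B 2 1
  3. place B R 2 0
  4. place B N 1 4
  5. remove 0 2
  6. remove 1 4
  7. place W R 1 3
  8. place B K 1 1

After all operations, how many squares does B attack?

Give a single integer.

Answer: 13

Derivation:
Op 1: place BK@(0,2)
Op 2: place BB@(2,1)
Op 3: place BR@(2,0)
Op 4: place BN@(1,4)
Op 5: remove (0,2)
Op 6: remove (1,4)
Op 7: place WR@(1,3)
Op 8: place BK@(1,1)
Per-piece attacks for B:
  BK@(1,1): attacks (1,2) (1,0) (2,1) (0,1) (2,2) (2,0) (0,2) (0,0)
  BR@(2,0): attacks (2,1) (3,0) (4,0) (1,0) (0,0) [ray(0,1) blocked at (2,1)]
  BB@(2,1): attacks (3,2) (4,3) (3,0) (1,2) (0,3) (1,0)
Union (13 distinct): (0,0) (0,1) (0,2) (0,3) (1,0) (1,2) (2,0) (2,1) (2,2) (3,0) (3,2) (4,0) (4,3)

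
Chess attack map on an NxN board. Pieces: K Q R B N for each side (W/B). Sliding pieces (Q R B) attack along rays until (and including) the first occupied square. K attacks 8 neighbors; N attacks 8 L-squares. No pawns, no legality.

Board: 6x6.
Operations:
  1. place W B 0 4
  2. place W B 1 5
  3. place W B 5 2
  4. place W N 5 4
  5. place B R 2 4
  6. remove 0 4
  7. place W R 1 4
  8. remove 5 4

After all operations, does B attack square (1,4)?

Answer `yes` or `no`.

Op 1: place WB@(0,4)
Op 2: place WB@(1,5)
Op 3: place WB@(5,2)
Op 4: place WN@(5,4)
Op 5: place BR@(2,4)
Op 6: remove (0,4)
Op 7: place WR@(1,4)
Op 8: remove (5,4)
Per-piece attacks for B:
  BR@(2,4): attacks (2,5) (2,3) (2,2) (2,1) (2,0) (3,4) (4,4) (5,4) (1,4) [ray(-1,0) blocked at (1,4)]
B attacks (1,4): yes

Answer: yes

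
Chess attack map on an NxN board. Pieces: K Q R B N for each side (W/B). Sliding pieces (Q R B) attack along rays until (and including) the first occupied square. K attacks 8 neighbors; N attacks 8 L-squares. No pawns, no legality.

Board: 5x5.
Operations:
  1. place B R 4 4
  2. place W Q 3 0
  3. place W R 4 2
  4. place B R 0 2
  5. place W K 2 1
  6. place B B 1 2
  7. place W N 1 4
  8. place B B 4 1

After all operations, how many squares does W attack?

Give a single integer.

Answer: 17

Derivation:
Op 1: place BR@(4,4)
Op 2: place WQ@(3,0)
Op 3: place WR@(4,2)
Op 4: place BR@(0,2)
Op 5: place WK@(2,1)
Op 6: place BB@(1,2)
Op 7: place WN@(1,4)
Op 8: place BB@(4,1)
Per-piece attacks for W:
  WN@(1,4): attacks (2,2) (3,3) (0,2)
  WK@(2,1): attacks (2,2) (2,0) (3,1) (1,1) (3,2) (3,0) (1,2) (1,0)
  WQ@(3,0): attacks (3,1) (3,2) (3,3) (3,4) (4,0) (2,0) (1,0) (0,0) (4,1) (2,1) [ray(1,1) blocked at (4,1); ray(-1,1) blocked at (2,1)]
  WR@(4,2): attacks (4,3) (4,4) (4,1) (3,2) (2,2) (1,2) [ray(0,1) blocked at (4,4); ray(0,-1) blocked at (4,1); ray(-1,0) blocked at (1,2)]
Union (17 distinct): (0,0) (0,2) (1,0) (1,1) (1,2) (2,0) (2,1) (2,2) (3,0) (3,1) (3,2) (3,3) (3,4) (4,0) (4,1) (4,3) (4,4)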